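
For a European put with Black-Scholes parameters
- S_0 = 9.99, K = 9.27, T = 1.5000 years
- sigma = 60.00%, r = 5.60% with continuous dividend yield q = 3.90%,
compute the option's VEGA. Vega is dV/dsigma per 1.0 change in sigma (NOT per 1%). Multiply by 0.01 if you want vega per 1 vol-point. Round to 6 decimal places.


d1 = 0.5039161240; d2 = -0.2309307988
phi(d1) = 0.3513739411; exp(-qT) = 0.9431782404; exp(-rT) = 0.9194312561
Vega = S * exp(-qT) * phi(d1) * sqrt(T) = 9.9900 * 0.9431782404 * 0.3513739411 * 1.2247448714 = 4.054847

Answer: Vega = 4.054847


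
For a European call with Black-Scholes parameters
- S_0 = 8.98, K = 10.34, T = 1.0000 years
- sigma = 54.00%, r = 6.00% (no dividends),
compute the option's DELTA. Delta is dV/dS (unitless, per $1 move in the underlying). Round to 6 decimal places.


Answer: Delta = 0.547744

Derivation:
d1 = 0.1199629875; d2 = -0.4200370125
phi(d1) = 0.3960819707; exp(-qT) = 1.0000000000; exp(-rT) = 0.9417645336
N(d1) = 0.5477437661
Delta = exp(-qT) * N(d1) = 1.0000000000 * 0.5477437661 = 0.547744


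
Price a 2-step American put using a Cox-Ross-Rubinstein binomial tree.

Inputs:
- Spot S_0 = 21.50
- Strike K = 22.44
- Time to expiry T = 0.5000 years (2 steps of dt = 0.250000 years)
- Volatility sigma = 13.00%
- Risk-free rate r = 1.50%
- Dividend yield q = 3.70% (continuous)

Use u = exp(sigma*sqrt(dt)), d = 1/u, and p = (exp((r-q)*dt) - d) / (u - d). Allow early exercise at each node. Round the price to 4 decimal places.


dt = T/N = 0.250000
u = exp(sigma*sqrt(dt)) = 1.067159; d = 1/u = 0.937067
p = (exp((r-q)*dt) - d) / (u - d) = 0.441594
Discount per step: exp(-r*dt) = 0.996257
Stock lattice S(k, i) with i counting down-moves:
  k=0: S(0,0) = 21.5000
  k=1: S(1,0) = 22.9439; S(1,1) = 20.1470
  k=2: S(2,0) = 24.4848; S(2,1) = 21.5000; S(2,2) = 18.8791
Terminal payoffs V(N, i) = max(K - S_T, 0):
  V(2,0) = 0.000000; V(2,1) = 0.940000; V(2,2) = 3.560948
Backward induction: V(k, i) = exp(-r*dt) * [p * V(k+1, i) + (1-p) * V(k+1, i+1)]; then take max(V_cont, immediate exercise) for American.
  V(1,0) = exp(-r*dt) * [p*0.000000 + (1-p)*0.940000] = 0.522937; exercise = 0.000000; V(1,0) = max -> 0.522937
  V(1,1) = exp(-r*dt) * [p*0.940000 + (1-p)*3.560948] = 2.394557; exercise = 2.293050; V(1,1) = max -> 2.394557
  V(0,0) = exp(-r*dt) * [p*0.522937 + (1-p)*2.394557] = 1.562192; exercise = 0.940000; V(0,0) = max -> 1.562192

Answer: Price = V(0,0) = 1.5622


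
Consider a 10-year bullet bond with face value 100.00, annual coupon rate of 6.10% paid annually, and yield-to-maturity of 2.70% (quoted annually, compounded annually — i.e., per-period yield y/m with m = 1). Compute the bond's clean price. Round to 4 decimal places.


Answer: Price = 129.4518

Derivation:
Coupon per period c = face * coupon_rate / m = 6.100000
Periods per year m = 1; per-period yield y/m = 0.027000
Number of cashflows N = 10
Cashflows (t years, CF_t, discount factor 1/(1+y/m)^(m*t), PV):
  t = 1.0000: CF_t = 6.100000, DF = 0.973710, PV = 5.939630
  t = 2.0000: CF_t = 6.100000, DF = 0.948111, PV = 5.783476
  t = 3.0000: CF_t = 6.100000, DF = 0.923185, PV = 5.631428
  t = 4.0000: CF_t = 6.100000, DF = 0.898914, PV = 5.483376
  t = 5.0000: CF_t = 6.100000, DF = 0.875282, PV = 5.339218
  t = 6.0000: CF_t = 6.100000, DF = 0.852270, PV = 5.198849
  t = 7.0000: CF_t = 6.100000, DF = 0.829864, PV = 5.062170
  t = 8.0000: CF_t = 6.100000, DF = 0.808047, PV = 4.929085
  t = 9.0000: CF_t = 6.100000, DF = 0.786803, PV = 4.799498
  t = 10.0000: CF_t = 106.100000, DF = 0.766118, PV = 81.285101
Price P = sum_t PV_t = 129.451830


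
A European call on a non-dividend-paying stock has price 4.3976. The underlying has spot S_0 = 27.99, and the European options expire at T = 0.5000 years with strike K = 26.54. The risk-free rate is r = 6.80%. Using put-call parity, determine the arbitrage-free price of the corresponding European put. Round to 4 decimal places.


Answer: Put price = 2.0604

Derivation:
Put-call parity: C - P = S_0 * exp(-qT) - K * exp(-rT).
S_0 * exp(-qT) = 27.9900 * 1.00000000 = 27.99000000
K * exp(-rT) = 26.5400 * 0.96657150 = 25.65280773
P = C - S*exp(-qT) + K*exp(-rT)
P = 4.3976 - 27.99000000 + 25.65280773 = 2.0604


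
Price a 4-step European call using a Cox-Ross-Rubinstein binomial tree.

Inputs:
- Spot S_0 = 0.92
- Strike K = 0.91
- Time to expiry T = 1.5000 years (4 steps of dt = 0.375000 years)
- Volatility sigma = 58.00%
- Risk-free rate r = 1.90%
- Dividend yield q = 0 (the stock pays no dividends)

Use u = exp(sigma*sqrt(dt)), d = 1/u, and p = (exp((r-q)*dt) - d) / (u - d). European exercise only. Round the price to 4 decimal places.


dt = T/N = 0.375000
u = exp(sigma*sqrt(dt)) = 1.426432; d = 1/u = 0.701050
p = (exp((r-q)*dt) - d) / (u - d) = 0.421985
Discount per step: exp(-r*dt) = 0.992900
Stock lattice S(k, i) with i counting down-moves:
  k=0: S(0,0) = 0.9200
  k=1: S(1,0) = 1.3123; S(1,1) = 0.6450
  k=2: S(2,0) = 1.8719; S(2,1) = 0.9200; S(2,2) = 0.4522
  k=3: S(3,0) = 2.6702; S(3,1) = 1.3123; S(3,2) = 0.6450; S(3,3) = 0.3170
  k=4: S(4,0) = 3.8088; S(4,1) = 1.8719; S(4,2) = 0.9200; S(4,3) = 0.4522; S(4,4) = 0.2222
Terminal payoffs V(N, i) = max(S_T - K, 0):
  V(4,0) = 2.898831; V(4,1) = 0.961931; V(4,2) = 0.010000; V(4,3) = 0.000000; V(4,4) = 0.000000
Backward induction: V(k, i) = exp(-r*dt) * [p * V(k+1, i) + (1-p) * V(k+1, i+1)].
  V(3,0) = exp(-r*dt) * [p*2.898831 + (1-p)*0.961931] = 1.766642
  V(3,1) = exp(-r*dt) * [p*0.961931 + (1-p)*0.010000] = 0.408778
  V(3,2) = exp(-r*dt) * [p*0.010000 + (1-p)*0.000000] = 0.004190
  V(3,3) = exp(-r*dt) * [p*0.000000 + (1-p)*0.000000] = 0.000000
  V(2,0) = exp(-r*dt) * [p*1.766642 + (1-p)*0.408778] = 0.974806
  V(2,1) = exp(-r*dt) * [p*0.408778 + (1-p)*0.004190] = 0.173678
  V(2,2) = exp(-r*dt) * [p*0.004190 + (1-p)*0.000000] = 0.001756
  V(1,0) = exp(-r*dt) * [p*0.974806 + (1-p)*0.173678] = 0.508109
  V(1,1) = exp(-r*dt) * [p*0.173678 + (1-p)*0.001756] = 0.073777
  V(0,0) = exp(-r*dt) * [p*0.508109 + (1-p)*0.073777] = 0.255234

Answer: Price = V(0,0) = 0.2552


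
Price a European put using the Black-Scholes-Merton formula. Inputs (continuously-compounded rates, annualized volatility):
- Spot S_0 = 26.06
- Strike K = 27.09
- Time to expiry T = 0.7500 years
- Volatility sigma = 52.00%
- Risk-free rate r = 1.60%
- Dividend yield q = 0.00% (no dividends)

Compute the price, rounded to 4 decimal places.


Answer: Price = 5.0672

Derivation:
d1 = (ln(S/K) + (r - q + 0.5*sigma^2) * T) / (sigma * sqrt(T)) = 0.16573709
d2 = d1 - sigma * sqrt(T) = -0.28459612
exp(-rT) = 0.98807171; exp(-qT) = 1.00000000
P = K * exp(-rT) * N(-d2) - S_0 * exp(-qT) * N(-d1)
N(-d1) = 0.43418193; N(-d2) = 0.61202321
P = 27.0900 * 0.98807171 * 0.61202321 - 26.0600 * 1.00000000 * 0.43418193 = 5.0672


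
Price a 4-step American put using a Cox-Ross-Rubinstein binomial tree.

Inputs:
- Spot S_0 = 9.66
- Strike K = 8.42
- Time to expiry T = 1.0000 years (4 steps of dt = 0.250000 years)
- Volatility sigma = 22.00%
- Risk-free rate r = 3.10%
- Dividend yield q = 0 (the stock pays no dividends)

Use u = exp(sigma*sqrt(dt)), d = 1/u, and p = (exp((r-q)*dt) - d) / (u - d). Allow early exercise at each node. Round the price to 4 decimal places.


Answer: Price = V(0,0) = 0.2894

Derivation:
dt = T/N = 0.250000
u = exp(sigma*sqrt(dt)) = 1.116278; d = 1/u = 0.895834
p = (exp((r-q)*dt) - d) / (u - d) = 0.507821
Discount per step: exp(-r*dt) = 0.992280
Stock lattice S(k, i) with i counting down-moves:
  k=0: S(0,0) = 9.6600
  k=1: S(1,0) = 10.7832; S(1,1) = 8.6538
  k=2: S(2,0) = 12.0371; S(2,1) = 9.6600; S(2,2) = 7.7523
  k=3: S(3,0) = 13.4368; S(3,1) = 10.7832; S(3,2) = 8.6538; S(3,3) = 6.9448
  k=4: S(4,0) = 14.9992; S(4,1) = 12.0371; S(4,2) = 9.6600; S(4,3) = 7.7523; S(4,4) = 6.2214
Terminal payoffs V(N, i) = max(K - S_T, 0):
  V(4,0) = 0.000000; V(4,1) = 0.000000; V(4,2) = 0.000000; V(4,3) = 0.667668; V(4,4) = 2.198608
Backward induction: V(k, i) = exp(-r*dt) * [p * V(k+1, i) + (1-p) * V(k+1, i+1)]; then take max(V_cont, immediate exercise) for American.
  V(3,0) = exp(-r*dt) * [p*0.000000 + (1-p)*0.000000] = 0.000000; exercise = 0.000000; V(3,0) = max -> 0.000000
  V(3,1) = exp(-r*dt) * [p*0.000000 + (1-p)*0.000000] = 0.000000; exercise = 0.000000; V(3,1) = max -> 0.000000
  V(3,2) = exp(-r*dt) * [p*0.000000 + (1-p)*0.667668] = 0.326076; exercise = 0.000000; V(3,2) = max -> 0.326076
  V(3,3) = exp(-r*dt) * [p*0.667668 + (1-p)*2.198608] = 1.410194; exercise = 1.475197; V(3,3) = max -> 1.475197
  V(2,0) = exp(-r*dt) * [p*0.000000 + (1-p)*0.000000] = 0.000000; exercise = 0.000000; V(2,0) = max -> 0.000000
  V(2,1) = exp(-r*dt) * [p*0.000000 + (1-p)*0.326076] = 0.159249; exercise = 0.000000; V(2,1) = max -> 0.159249
  V(2,2) = exp(-r*dt) * [p*0.326076 + (1-p)*1.475197] = 0.884766; exercise = 0.667668; V(2,2) = max -> 0.884766
  V(1,0) = exp(-r*dt) * [p*0.000000 + (1-p)*0.159249] = 0.077774; exercise = 0.000000; V(1,0) = max -> 0.077774
  V(1,1) = exp(-r*dt) * [p*0.159249 + (1-p)*0.884766] = 0.512347; exercise = 0.000000; V(1,1) = max -> 0.512347
  V(0,0) = exp(-r*dt) * [p*0.077774 + (1-p)*0.512347] = 0.289410; exercise = 0.000000; V(0,0) = max -> 0.289410


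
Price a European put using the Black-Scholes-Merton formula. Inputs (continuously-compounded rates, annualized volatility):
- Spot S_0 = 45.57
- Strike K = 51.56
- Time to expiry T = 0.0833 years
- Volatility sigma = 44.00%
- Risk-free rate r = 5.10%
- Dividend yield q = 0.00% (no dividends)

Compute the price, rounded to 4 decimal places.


d1 = (ln(S/K) + (r - q + 0.5*sigma^2) * T) / (sigma * sqrt(T)) = -0.87552867
d2 = d1 - sigma * sqrt(T) = -1.00252032
exp(-rT) = 0.99576071; exp(-qT) = 1.00000000
P = K * exp(-rT) * N(-d2) - S_0 * exp(-qT) * N(-d1)
N(-d1) = 0.80935684; N(-d2) = 0.84195382
P = 51.5600 * 0.99576071 * 0.84195382 - 45.5700 * 1.00000000 * 0.80935684 = 6.3447

Answer: Price = 6.3447


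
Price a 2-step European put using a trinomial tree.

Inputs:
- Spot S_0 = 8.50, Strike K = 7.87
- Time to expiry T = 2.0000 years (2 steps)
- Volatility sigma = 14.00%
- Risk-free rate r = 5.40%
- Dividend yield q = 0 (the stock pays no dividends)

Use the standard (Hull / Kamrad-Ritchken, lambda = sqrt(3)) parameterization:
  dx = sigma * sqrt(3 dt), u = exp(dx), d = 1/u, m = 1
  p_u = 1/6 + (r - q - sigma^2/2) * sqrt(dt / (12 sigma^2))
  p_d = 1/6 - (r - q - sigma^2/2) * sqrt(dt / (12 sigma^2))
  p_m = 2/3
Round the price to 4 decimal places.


Answer: Price = V(0,0) = 0.1220

Derivation:
dt = T/N = 1.000000; dx = sigma*sqrt(3*dt) = 0.242487
u = exp(dx) = 1.274415; d = 1/u = 0.784674
p_u = 0.257806, p_m = 0.666667, p_d = 0.075528
Discount per step: exp(-r*dt) = 0.947432
Stock lattice S(k, j) with j the centered position index:
  k=0: S(0,+0) = 8.5000
  k=1: S(1,-1) = 6.6697; S(1,+0) = 8.5000; S(1,+1) = 10.8325
  k=2: S(2,-2) = 5.2336; S(2,-1) = 6.6697; S(2,+0) = 8.5000; S(2,+1) = 10.8325; S(2,+2) = 13.8051
Terminal payoffs V(N, j) = max(K - S_T, 0):
  V(2,-2) = 2.636439; V(2,-1) = 1.200272; V(2,+0) = 0.000000; V(2,+1) = 0.000000; V(2,+2) = 0.000000
Backward induction: V(k, j) = exp(-r*dt) * [p_u * V(k+1, j+1) + p_m * V(k+1, j) + p_d * V(k+1, j-1)]
  V(1,-1) = exp(-r*dt) * [p_u*0.000000 + p_m*1.200272 + p_d*2.636439] = 0.946774
  V(1,+0) = exp(-r*dt) * [p_u*0.000000 + p_m*0.000000 + p_d*1.200272] = 0.085888
  V(1,+1) = exp(-r*dt) * [p_u*0.000000 + p_m*0.000000 + p_d*0.000000] = 0.000000
  V(0,+0) = exp(-r*dt) * [p_u*0.000000 + p_m*0.085888 + p_d*0.946774] = 0.121998


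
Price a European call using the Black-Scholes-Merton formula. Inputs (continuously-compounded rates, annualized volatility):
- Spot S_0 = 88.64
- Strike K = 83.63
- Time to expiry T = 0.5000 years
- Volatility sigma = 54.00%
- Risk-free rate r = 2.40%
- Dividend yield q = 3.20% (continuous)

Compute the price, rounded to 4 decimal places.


d1 = (ln(S/K) + (r - q + 0.5*sigma^2) * T) / (sigma * sqrt(T)) = 0.33281399
d2 = d1 - sigma * sqrt(T) = -0.04902367
exp(-rT) = 0.98807171; exp(-qT) = 0.98412732
C = S_0 * exp(-qT) * N(d1) - K * exp(-rT) * N(d2)
N(d1) = 0.63036265; N(d2) = 0.48045022
C = 88.6400 * 0.98412732 * 0.63036265 - 83.6300 * 0.98807171 * 0.48045022 = 15.2877

Answer: Price = 15.2877


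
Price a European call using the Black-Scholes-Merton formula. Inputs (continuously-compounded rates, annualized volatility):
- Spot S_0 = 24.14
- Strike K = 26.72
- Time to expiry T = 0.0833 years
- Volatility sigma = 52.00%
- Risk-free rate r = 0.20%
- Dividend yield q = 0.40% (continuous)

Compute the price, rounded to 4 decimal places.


Answer: Price = 0.5644

Derivation:
d1 = (ln(S/K) + (r - q + 0.5*sigma^2) * T) / (sigma * sqrt(T)) = -0.60265154
d2 = d1 - sigma * sqrt(T) = -0.75273259
exp(-rT) = 0.99983341; exp(-qT) = 0.99966686
C = S_0 * exp(-qT) * N(d1) - K * exp(-rT) * N(d2)
N(d1) = 0.27337026; N(d2) = 0.22580531
C = 24.1400 * 0.99966686 * 0.27337026 - 26.7200 * 0.99983341 * 0.22580531 = 0.5644


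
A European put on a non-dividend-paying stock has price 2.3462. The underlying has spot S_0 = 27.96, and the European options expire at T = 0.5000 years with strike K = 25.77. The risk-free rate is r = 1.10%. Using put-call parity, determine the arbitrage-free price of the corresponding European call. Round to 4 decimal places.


Answer: Call price = 4.6775

Derivation:
Put-call parity: C - P = S_0 * exp(-qT) - K * exp(-rT).
S_0 * exp(-qT) = 27.9600 * 1.00000000 = 27.96000000
K * exp(-rT) = 25.7700 * 0.99451510 = 25.62865406
C = P + S*exp(-qT) - K*exp(-rT)
C = 2.3462 + 27.96000000 - 25.62865406 = 4.6775


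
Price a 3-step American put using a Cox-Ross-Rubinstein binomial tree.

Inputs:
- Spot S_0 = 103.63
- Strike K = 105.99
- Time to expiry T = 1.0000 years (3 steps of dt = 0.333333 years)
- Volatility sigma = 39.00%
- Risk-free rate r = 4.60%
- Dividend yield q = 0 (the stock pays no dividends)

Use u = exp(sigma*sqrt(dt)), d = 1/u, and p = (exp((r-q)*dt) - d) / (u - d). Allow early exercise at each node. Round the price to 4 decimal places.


dt = T/N = 0.333333
u = exp(sigma*sqrt(dt)) = 1.252531; d = 1/u = 0.798383
p = (exp((r-q)*dt) - d) / (u - d) = 0.477968
Discount per step: exp(-r*dt) = 0.984784
Stock lattice S(k, i) with i counting down-moves:
  k=0: S(0,0) = 103.6300
  k=1: S(1,0) = 129.7998; S(1,1) = 82.7365
  k=2: S(2,0) = 162.5784; S(2,1) = 103.6300; S(2,2) = 66.0554
  k=3: S(3,0) = 203.6345; S(3,1) = 129.7998; S(3,2) = 82.7365; S(3,3) = 52.7375
Terminal payoffs V(N, i) = max(K - S_T, 0):
  V(3,0) = 0.000000; V(3,1) = 0.000000; V(3,2) = 23.253550; V(3,3) = 53.252486
Backward induction: V(k, i) = exp(-r*dt) * [p * V(k+1, i) + (1-p) * V(k+1, i+1)]; then take max(V_cont, immediate exercise) for American.
  V(2,0) = exp(-r*dt) * [p*0.000000 + (1-p)*0.000000] = 0.000000; exercise = 0.000000; V(2,0) = max -> 0.000000
  V(2,1) = exp(-r*dt) * [p*0.000000 + (1-p)*23.253550] = 11.954384; exercise = 2.360000; V(2,1) = max -> 11.954384
  V(2,2) = exp(-r*dt) * [p*23.253550 + (1-p)*53.252486] = 38.321825; exercise = 39.934609; V(2,2) = max -> 39.934609
  V(1,0) = exp(-r*dt) * [p*0.000000 + (1-p)*11.954384] = 6.145612; exercise = 0.000000; V(1,0) = max -> 6.145612
  V(1,1) = exp(-r*dt) * [p*11.954384 + (1-p)*39.934609] = 26.156795; exercise = 23.253550; V(1,1) = max -> 26.156795
  V(0,0) = exp(-r*dt) * [p*6.145612 + (1-p)*26.156795] = 16.339619; exercise = 2.360000; V(0,0) = max -> 16.339619

Answer: Price = V(0,0) = 16.3396


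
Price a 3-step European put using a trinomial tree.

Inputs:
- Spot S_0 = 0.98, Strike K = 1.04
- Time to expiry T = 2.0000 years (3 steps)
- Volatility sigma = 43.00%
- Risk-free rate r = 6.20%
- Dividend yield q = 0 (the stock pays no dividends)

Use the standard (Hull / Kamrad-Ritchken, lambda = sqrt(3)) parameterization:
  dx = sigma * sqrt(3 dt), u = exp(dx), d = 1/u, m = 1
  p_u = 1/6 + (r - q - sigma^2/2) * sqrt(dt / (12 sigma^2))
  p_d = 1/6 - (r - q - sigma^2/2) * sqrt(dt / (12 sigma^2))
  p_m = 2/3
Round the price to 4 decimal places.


Answer: Price = V(0,0) = 0.1870

Derivation:
dt = T/N = 0.666667; dx = sigma*sqrt(3*dt) = 0.608112
u = exp(dx) = 1.836960; d = 1/u = 0.544378
p_u = 0.149976, p_m = 0.666667, p_d = 0.183358
Discount per step: exp(-r*dt) = 0.959509
Stock lattice S(k, j) with j the centered position index:
  k=0: S(0,+0) = 0.9800
  k=1: S(1,-1) = 0.5335; S(1,+0) = 0.9800; S(1,+1) = 1.8002
  k=2: S(2,-2) = 0.2904; S(2,-1) = 0.5335; S(2,+0) = 0.9800; S(2,+1) = 1.8002; S(2,+2) = 3.3069
  k=3: S(3,-3) = 0.1581; S(3,-2) = 0.2904; S(3,-1) = 0.5335; S(3,+0) = 0.9800; S(3,+1) = 1.8002; S(3,+2) = 3.3069; S(3,+3) = 6.0747
Terminal payoffs V(N, j) = max(K - S_T, 0):
  V(3,-3) = 0.881902; V(3,-2) = 0.749580; V(3,-1) = 0.506510; V(3,+0) = 0.060000; V(3,+1) = 0.000000; V(3,+2) = 0.000000; V(3,+3) = 0.000000
Backward induction: V(k, j) = exp(-r*dt) * [p_u * V(k+1, j+1) + p_m * V(k+1, j) + p_d * V(k+1, j-1)]
  V(2,-2) = exp(-r*dt) * [p_u*0.506510 + p_m*0.749580 + p_d*0.881902] = 0.707530
  V(2,-1) = exp(-r*dt) * [p_u*0.060000 + p_m*0.506510 + p_d*0.749580] = 0.464511
  V(2,+0) = exp(-r*dt) * [p_u*0.000000 + p_m*0.060000 + p_d*0.506510] = 0.127492
  V(2,+1) = exp(-r*dt) * [p_u*0.000000 + p_m*0.000000 + p_d*0.060000] = 0.010556
  V(2,+2) = exp(-r*dt) * [p_u*0.000000 + p_m*0.000000 + p_d*0.000000] = 0.000000
  V(1,-1) = exp(-r*dt) * [p_u*0.127492 + p_m*0.464511 + p_d*0.707530] = 0.439960
  V(1,+0) = exp(-r*dt) * [p_u*0.010556 + p_m*0.127492 + p_d*0.464511] = 0.164795
  V(1,+1) = exp(-r*dt) * [p_u*0.000000 + p_m*0.010556 + p_d*0.127492] = 0.029183
  V(0,+0) = exp(-r*dt) * [p_u*0.029183 + p_m*0.164795 + p_d*0.439960] = 0.187018


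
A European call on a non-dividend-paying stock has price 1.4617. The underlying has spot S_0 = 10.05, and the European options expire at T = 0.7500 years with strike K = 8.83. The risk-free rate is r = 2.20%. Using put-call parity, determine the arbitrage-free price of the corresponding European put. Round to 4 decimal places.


Answer: Put price = 0.0972

Derivation:
Put-call parity: C - P = S_0 * exp(-qT) - K * exp(-rT).
S_0 * exp(-qT) = 10.0500 * 1.00000000 = 10.05000000
K * exp(-rT) = 8.8300 * 0.98363538 = 8.68550040
P = C - S*exp(-qT) + K*exp(-rT)
P = 1.4617 - 10.05000000 + 8.68550040 = 0.0972


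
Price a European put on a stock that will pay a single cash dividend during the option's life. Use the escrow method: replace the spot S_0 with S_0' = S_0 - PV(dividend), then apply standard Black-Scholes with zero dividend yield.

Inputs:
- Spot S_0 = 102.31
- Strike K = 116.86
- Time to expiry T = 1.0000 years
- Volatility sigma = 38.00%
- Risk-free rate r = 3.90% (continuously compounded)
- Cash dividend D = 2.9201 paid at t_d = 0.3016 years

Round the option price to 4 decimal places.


Answer: Price = 23.2544

Derivation:
PV(D) = D * exp(-r * t_d) = 2.9201 * 0.98830651 = 2.88595383
S_0' = S_0 - PV(D) = 102.3100 - 2.88595383 = 99.42404617
d1 = (ln(S_0'/K) + (r + sigma^2/2)*T) / (sigma*sqrt(T)) = -0.13258589
d2 = d1 - sigma*sqrt(T) = -0.51258589
exp(-rT) = 0.96175071
N(-d1) = 0.55273956; N(-d2) = 0.69587949
P = K * exp(-rT) * N(-d2) - S_0' * N(-d1) = 116.8600 * 0.96175071 * 0.69587949 - 99.42404617 * 0.55273956 = 23.2544


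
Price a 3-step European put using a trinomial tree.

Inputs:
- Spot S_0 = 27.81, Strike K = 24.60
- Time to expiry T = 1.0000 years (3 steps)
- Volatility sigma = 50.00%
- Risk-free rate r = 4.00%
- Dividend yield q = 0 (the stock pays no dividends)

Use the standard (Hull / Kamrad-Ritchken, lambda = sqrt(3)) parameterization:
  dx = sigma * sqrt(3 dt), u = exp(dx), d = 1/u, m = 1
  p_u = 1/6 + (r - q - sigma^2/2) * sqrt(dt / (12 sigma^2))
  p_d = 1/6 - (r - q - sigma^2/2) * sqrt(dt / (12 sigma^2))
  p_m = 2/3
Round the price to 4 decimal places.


dt = T/N = 0.333333; dx = sigma*sqrt(3*dt) = 0.500000
u = exp(dx) = 1.648721; d = 1/u = 0.606531
p_u = 0.138333, p_m = 0.666667, p_d = 0.195000
Discount per step: exp(-r*dt) = 0.986755
Stock lattice S(k, j) with j the centered position index:
  k=0: S(0,+0) = 27.8100
  k=1: S(1,-1) = 16.8676; S(1,+0) = 27.8100; S(1,+1) = 45.8509
  k=2: S(2,-2) = 10.2307; S(2,-1) = 16.8676; S(2,+0) = 27.8100; S(2,+1) = 45.8509; S(2,+2) = 75.5954
  k=3: S(3,-3) = 6.2052; S(3,-2) = 10.2307; S(3,-1) = 16.8676; S(3,+0) = 27.8100; S(3,+1) = 45.8509; S(3,+2) = 75.5954; S(3,+3) = 124.6358
Terminal payoffs V(N, j) = max(K - S_T, 0):
  V(3,-3) = 18.394750; V(3,-2) = 14.369273; V(3,-1) = 7.732382; V(3,+0) = 0.000000; V(3,+1) = 0.000000; V(3,+2) = 0.000000; V(3,+3) = 0.000000
Backward induction: V(k, j) = exp(-r*dt) * [p_u * V(k+1, j+1) + p_m * V(k+1, j) + p_d * V(k+1, j-1)]
  V(2,-2) = exp(-r*dt) * [p_u*7.732382 + p_m*14.369273 + p_d*18.394750] = 14.047582
  V(2,-1) = exp(-r*dt) * [p_u*0.000000 + p_m*7.732382 + p_d*14.369273] = 7.851542
  V(2,+0) = exp(-r*dt) * [p_u*0.000000 + p_m*0.000000 + p_d*7.732382] = 1.487844
  V(2,+1) = exp(-r*dt) * [p_u*0.000000 + p_m*0.000000 + p_d*0.000000] = 0.000000
  V(2,+2) = exp(-r*dt) * [p_u*0.000000 + p_m*0.000000 + p_d*0.000000] = 0.000000
  V(1,-1) = exp(-r*dt) * [p_u*1.487844 + p_m*7.851542 + p_d*14.047582] = 8.071122
  V(1,+0) = exp(-r*dt) * [p_u*0.000000 + p_m*1.487844 + p_d*7.851542] = 2.489530
  V(1,+1) = exp(-r*dt) * [p_u*0.000000 + p_m*0.000000 + p_d*1.487844] = 0.286287
  V(0,+0) = exp(-r*dt) * [p_u*0.286287 + p_m*2.489530 + p_d*8.071122] = 3.229806

Answer: Price = V(0,0) = 3.2298


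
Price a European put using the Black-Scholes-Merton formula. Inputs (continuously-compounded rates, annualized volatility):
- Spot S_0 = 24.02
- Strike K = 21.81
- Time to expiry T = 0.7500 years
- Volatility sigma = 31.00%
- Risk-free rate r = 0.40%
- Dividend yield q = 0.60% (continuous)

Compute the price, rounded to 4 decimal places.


d1 = (ln(S/K) + (r - q + 0.5*sigma^2) * T) / (sigma * sqrt(T)) = 0.48816171
d2 = d1 - sigma * sqrt(T) = 0.21969383
exp(-rT) = 0.99700450; exp(-qT) = 0.99551011
P = K * exp(-rT) * N(-d2) - S_0 * exp(-qT) * N(-d1)
N(-d1) = 0.31271765; N(-d2) = 0.41305480
P = 21.8100 * 0.99700450 * 0.41305480 - 24.0200 * 0.99551011 * 0.31271765 = 1.5040

Answer: Price = 1.5040


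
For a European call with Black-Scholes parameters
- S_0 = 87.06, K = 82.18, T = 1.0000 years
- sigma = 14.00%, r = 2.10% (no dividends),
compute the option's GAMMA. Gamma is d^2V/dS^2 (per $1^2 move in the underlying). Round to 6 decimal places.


d1 = 0.6320398048; d2 = 0.4920398048
phi(d1) = 0.3267121763; exp(-qT) = 1.0000000000; exp(-rT) = 0.9792189646
Gamma = exp(-qT) * phi(d1) / (S * sigma * sqrt(T)) = 1.0000000000 * 0.3267121763 / (87.0600 * 0.1400 * 1.0000000000) = 0.026805

Answer: Gamma = 0.026805


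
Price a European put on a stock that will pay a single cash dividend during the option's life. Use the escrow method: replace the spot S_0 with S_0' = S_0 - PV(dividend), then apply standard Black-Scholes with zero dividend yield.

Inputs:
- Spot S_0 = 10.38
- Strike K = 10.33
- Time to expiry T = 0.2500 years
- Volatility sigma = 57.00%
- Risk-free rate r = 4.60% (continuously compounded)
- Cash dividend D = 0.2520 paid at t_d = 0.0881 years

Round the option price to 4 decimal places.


Answer: Price = 1.1944

Derivation:
PV(D) = D * exp(-r * t_d) = 0.2520 * 0.99595560 = 0.25098081
S_0' = S_0 - PV(D) = 10.3800 - 0.25098081 = 10.12901919
d1 = (ln(S_0'/K) + (r + sigma^2/2)*T) / (sigma*sqrt(T)) = 0.11391126
d2 = d1 - sigma*sqrt(T) = -0.17108874
exp(-rT) = 0.98856587
N(-d1) = 0.45465407; N(-d2) = 0.56792301
P = K * exp(-rT) * N(-d2) - S_0' * N(-d1) = 10.3300 * 0.98856587 * 0.56792301 - 10.12901919 * 0.45465407 = 1.1944


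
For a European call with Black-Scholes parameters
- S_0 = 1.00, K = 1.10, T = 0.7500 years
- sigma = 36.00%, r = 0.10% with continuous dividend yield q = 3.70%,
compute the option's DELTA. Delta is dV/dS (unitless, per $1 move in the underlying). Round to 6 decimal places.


Answer: Delta = 0.395425

Derivation:
d1 = -0.2364255120; d2 = -0.5481946573
phi(d1) = 0.3879468068; exp(-qT) = 0.9726314943; exp(-rT) = 0.9992502812
N(d1) = 0.4065512508
Delta = exp(-qT) * N(d1) = 0.9726314943 * 0.4065512508 = 0.395425


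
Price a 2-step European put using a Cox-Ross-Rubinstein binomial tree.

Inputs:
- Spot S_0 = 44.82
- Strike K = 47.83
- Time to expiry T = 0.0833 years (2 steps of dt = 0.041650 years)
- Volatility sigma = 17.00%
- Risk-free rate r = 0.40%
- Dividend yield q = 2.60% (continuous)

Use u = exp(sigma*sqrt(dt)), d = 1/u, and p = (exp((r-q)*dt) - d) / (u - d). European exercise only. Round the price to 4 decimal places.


Answer: Price = V(0,0) = 3.1391

Derivation:
dt = T/N = 0.041650
u = exp(sigma*sqrt(dt)) = 1.035303; d = 1/u = 0.965901
p = (exp((r-q)*dt) - d) / (u - d) = 0.478131
Discount per step: exp(-r*dt) = 0.999833
Stock lattice S(k, i) with i counting down-moves:
  k=0: S(0,0) = 44.8200
  k=1: S(1,0) = 46.4023; S(1,1) = 43.2917
  k=2: S(2,0) = 48.0404; S(2,1) = 44.8200; S(2,2) = 41.8155
Terminal payoffs V(N, i) = max(K - S_T, 0):
  V(2,0) = 0.000000; V(2,1) = 3.010000; V(2,2) = 6.014539
Backward induction: V(k, i) = exp(-r*dt) * [p * V(k+1, i) + (1-p) * V(k+1, i+1)].
  V(1,0) = exp(-r*dt) * [p*0.000000 + (1-p)*3.010000] = 1.570565
  V(1,1) = exp(-r*dt) * [p*3.010000 + (1-p)*6.014539] = 4.577214
  V(0,0) = exp(-r*dt) * [p*1.570565 + (1-p)*4.577214] = 3.139120


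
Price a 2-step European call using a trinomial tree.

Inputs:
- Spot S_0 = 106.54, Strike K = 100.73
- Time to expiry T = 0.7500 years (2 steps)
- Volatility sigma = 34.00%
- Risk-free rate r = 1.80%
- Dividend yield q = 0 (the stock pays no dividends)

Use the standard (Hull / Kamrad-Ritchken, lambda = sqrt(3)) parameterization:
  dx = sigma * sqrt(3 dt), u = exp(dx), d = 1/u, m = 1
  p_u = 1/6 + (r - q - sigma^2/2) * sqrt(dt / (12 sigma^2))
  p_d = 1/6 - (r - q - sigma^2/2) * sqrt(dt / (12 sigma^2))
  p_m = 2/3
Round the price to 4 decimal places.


dt = T/N = 0.375000; dx = sigma*sqrt(3*dt) = 0.360624
u = exp(dx) = 1.434225; d = 1/u = 0.697241
p_u = 0.145973, p_m = 0.666667, p_d = 0.187360
Discount per step: exp(-r*dt) = 0.993273
Stock lattice S(k, j) with j the centered position index:
  k=0: S(0,+0) = 106.5400
  k=1: S(1,-1) = 74.2840; S(1,+0) = 106.5400; S(1,+1) = 152.8023
  k=2: S(2,-2) = 51.7939; S(2,-1) = 74.2840; S(2,+0) = 106.5400; S(2,+1) = 152.8023; S(2,+2) = 219.1528
Terminal payoffs V(N, j) = max(S_T - K, 0):
  V(2,-2) = 0.000000; V(2,-1) = 0.000000; V(2,+0) = 5.810000; V(2,+1) = 52.072305; V(2,+2) = 118.422847
Backward induction: V(k, j) = exp(-r*dt) * [p_u * V(k+1, j+1) + p_m * V(k+1, j) + p_d * V(k+1, j-1)]
  V(1,-1) = exp(-r*dt) * [p_u*5.810000 + p_m*0.000000 + p_d*0.000000] = 0.842400
  V(1,+0) = exp(-r*dt) * [p_u*52.072305 + p_m*5.810000 + p_d*0.000000] = 11.397312
  V(1,+1) = exp(-r*dt) * [p_u*118.422847 + p_m*52.072305 + p_d*5.810000] = 52.732865
  V(0,+0) = exp(-r*dt) * [p_u*52.732865 + p_m*11.397312 + p_d*0.842400] = 15.349675

Answer: Price = V(0,0) = 15.3497


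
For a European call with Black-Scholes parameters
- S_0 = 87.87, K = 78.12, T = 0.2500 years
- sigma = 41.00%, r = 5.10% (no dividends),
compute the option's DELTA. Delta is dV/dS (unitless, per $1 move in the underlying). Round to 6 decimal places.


Answer: Delta = 0.769869

Derivation:
d1 = 0.7384138707; d2 = 0.5334138707
phi(d1) = 0.3037452096; exp(-qT) = 1.0000000000; exp(-rT) = 0.9873309369
N(d1) = 0.7698685059
Delta = exp(-qT) * N(d1) = 1.0000000000 * 0.7698685059 = 0.769869


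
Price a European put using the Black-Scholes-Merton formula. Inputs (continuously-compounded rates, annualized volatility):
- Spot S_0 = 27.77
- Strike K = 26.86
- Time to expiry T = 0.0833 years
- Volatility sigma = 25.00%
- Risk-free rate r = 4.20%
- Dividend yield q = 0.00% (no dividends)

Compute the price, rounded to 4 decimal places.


d1 = (ln(S/K) + (r - q + 0.5*sigma^2) * T) / (sigma * sqrt(T)) = 0.54632654
d2 = d1 - sigma * sqrt(T) = 0.47417219
exp(-rT) = 0.99650751; exp(-qT) = 1.00000000
P = K * exp(-rT) * N(-d2) - S_0 * exp(-qT) * N(-d1)
N(-d1) = 0.29242075; N(-d2) = 0.31768856
P = 26.8600 * 0.99650751 * 0.31768856 - 27.7700 * 1.00000000 * 0.29242075 = 0.3828

Answer: Price = 0.3828


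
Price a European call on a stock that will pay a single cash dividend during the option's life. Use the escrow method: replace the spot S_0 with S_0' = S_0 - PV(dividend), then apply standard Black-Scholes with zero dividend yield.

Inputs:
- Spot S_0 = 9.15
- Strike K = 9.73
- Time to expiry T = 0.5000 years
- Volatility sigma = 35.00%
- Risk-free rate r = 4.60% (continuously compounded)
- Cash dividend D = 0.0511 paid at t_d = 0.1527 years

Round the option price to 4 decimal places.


PV(D) = D * exp(-r * t_d) = 0.0511 * 0.99300041 = 0.05074232
S_0' = S_0 - PV(D) = 9.1500 - 0.05074232 = 9.09925768
d1 = (ln(S_0'/K) + (r + sigma^2/2)*T) / (sigma*sqrt(T)) = -0.05412826
d2 = d1 - sigma*sqrt(T) = -0.30161563
exp(-rT) = 0.97726248
N(d1) = 0.47841649; N(d2) = 0.38147255
C = S_0' * N(d1) - K * exp(-rT) * N(d2) = 9.09925768 * 0.47841649 - 9.7300 * 0.97726248 * 0.38147255 = 0.7259

Answer: Price = 0.7259


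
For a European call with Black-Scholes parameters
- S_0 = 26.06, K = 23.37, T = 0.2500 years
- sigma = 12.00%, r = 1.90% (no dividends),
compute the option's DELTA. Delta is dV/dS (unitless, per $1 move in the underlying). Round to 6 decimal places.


Answer: Delta = 0.972884

Derivation:
d1 = 1.9249737191; d2 = 1.8649737191
phi(d1) = 0.0625555421; exp(-qT) = 1.0000000000; exp(-rT) = 0.9952612634
N(d1) = 0.9728836769
Delta = exp(-qT) * N(d1) = 1.0000000000 * 0.9728836769 = 0.972884


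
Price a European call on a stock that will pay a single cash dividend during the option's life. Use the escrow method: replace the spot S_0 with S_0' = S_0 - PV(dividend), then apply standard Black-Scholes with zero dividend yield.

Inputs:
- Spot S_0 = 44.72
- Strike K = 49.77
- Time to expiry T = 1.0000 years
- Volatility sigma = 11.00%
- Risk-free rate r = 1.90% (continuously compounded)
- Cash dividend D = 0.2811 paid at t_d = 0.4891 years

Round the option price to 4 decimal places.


PV(D) = D * exp(-r * t_d) = 0.2811 * 0.99075015 = 0.27849987
S_0' = S_0 - PV(D) = 44.7200 - 0.27849987 = 44.44150013
d1 = (ln(S_0'/K) + (r + sigma^2/2)*T) / (sigma*sqrt(T)) = -0.80171520
d2 = d1 - sigma*sqrt(T) = -0.91171520
exp(-rT) = 0.98117936
N(d1) = 0.21135886; N(d2) = 0.18095933
C = S_0' * N(d1) - K * exp(-rT) * N(d2) = 44.44150013 * 0.21135886 - 49.7700 * 0.98117936 * 0.18095933 = 0.5563

Answer: Price = 0.5563


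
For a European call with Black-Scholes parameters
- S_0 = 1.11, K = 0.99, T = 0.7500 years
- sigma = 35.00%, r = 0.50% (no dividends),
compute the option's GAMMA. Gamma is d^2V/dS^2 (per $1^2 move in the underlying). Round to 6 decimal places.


d1 = 0.5413825060; d2 = 0.2382736147
phi(d1) = 0.3445603432; exp(-qT) = 1.0000000000; exp(-rT) = 0.9962570225
Gamma = exp(-qT) * phi(d1) / (S * sigma * sqrt(T)) = 1.0000000000 * 0.3445603432 / (1.1100 * 0.3500 * 0.8660254038) = 1.024103

Answer: Gamma = 1.024103


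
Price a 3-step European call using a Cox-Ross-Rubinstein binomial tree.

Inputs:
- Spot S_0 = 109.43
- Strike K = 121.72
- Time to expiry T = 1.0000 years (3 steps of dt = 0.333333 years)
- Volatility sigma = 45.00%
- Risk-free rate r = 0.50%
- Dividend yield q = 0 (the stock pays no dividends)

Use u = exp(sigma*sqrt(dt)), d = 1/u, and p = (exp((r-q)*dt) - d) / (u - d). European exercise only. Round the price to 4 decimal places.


Answer: Price = V(0,0) = 16.3137

Derivation:
dt = T/N = 0.333333
u = exp(sigma*sqrt(dt)) = 1.296681; d = 1/u = 0.771200
p = (exp((r-q)*dt) - d) / (u - d) = 0.438585
Discount per step: exp(-r*dt) = 0.998335
Stock lattice S(k, i) with i counting down-moves:
  k=0: S(0,0) = 109.4300
  k=1: S(1,0) = 141.8958; S(1,1) = 84.3924
  k=2: S(2,0) = 183.9935; S(2,1) = 109.4300; S(2,2) = 65.0834
  k=3: S(3,0) = 238.5808; S(3,1) = 141.8958; S(3,2) = 84.3924; S(3,3) = 50.1923
Terminal payoffs V(N, i) = max(S_T - K, 0):
  V(3,0) = 116.860777; V(3,1) = 20.175759; V(3,2) = 0.000000; V(3,3) = 0.000000
Backward induction: V(k, i) = exp(-r*dt) * [p * V(k+1, i) + (1-p) * V(k+1, i+1)].
  V(2,0) = exp(-r*dt) * [p*116.860777 + (1-p)*20.175759] = 62.476177
  V(2,1) = exp(-r*dt) * [p*20.175759 + (1-p)*0.000000] = 8.834056
  V(2,2) = exp(-r*dt) * [p*0.000000 + (1-p)*0.000000] = 0.000000
  V(1,0) = exp(-r*dt) * [p*62.476177 + (1-p)*8.834056] = 32.306815
  V(1,1) = exp(-r*dt) * [p*8.834056 + (1-p)*0.000000] = 3.868036
  V(0,0) = exp(-r*dt) * [p*32.306815 + (1-p)*3.868036] = 16.313655


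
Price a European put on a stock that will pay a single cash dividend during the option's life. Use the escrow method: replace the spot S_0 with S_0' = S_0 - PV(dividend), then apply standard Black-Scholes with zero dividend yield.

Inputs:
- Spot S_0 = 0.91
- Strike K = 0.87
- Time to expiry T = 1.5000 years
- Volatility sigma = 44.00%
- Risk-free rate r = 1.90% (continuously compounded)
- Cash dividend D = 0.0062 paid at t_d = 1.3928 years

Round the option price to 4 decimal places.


PV(D) = D * exp(-r * t_d) = 0.0062 * 0.97388388 = 0.00603808
S_0' = S_0 - PV(D) = 0.9100 - 0.00603808 = 0.90396192
d1 = (ln(S_0'/K) + (r + sigma^2/2)*T) / (sigma*sqrt(T)) = 0.39339181
d2 = d1 - sigma*sqrt(T) = -0.14549594
exp(-rT) = 0.97190229
N(-d1) = 0.34701506; N(-d2) = 0.55784034
P = K * exp(-rT) * N(-d2) - S_0' * N(-d1) = 0.8700 * 0.97190229 * 0.55784034 - 0.90396192 * 0.34701506 = 0.1580

Answer: Price = 0.1580


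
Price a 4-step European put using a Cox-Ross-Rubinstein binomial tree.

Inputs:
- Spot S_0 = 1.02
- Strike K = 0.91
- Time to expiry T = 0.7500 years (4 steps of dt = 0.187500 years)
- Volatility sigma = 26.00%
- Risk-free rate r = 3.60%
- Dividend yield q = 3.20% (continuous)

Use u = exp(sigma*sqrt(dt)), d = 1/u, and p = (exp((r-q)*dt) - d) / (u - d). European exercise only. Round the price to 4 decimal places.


Answer: Price = V(0,0) = 0.0448

Derivation:
dt = T/N = 0.187500
u = exp(sigma*sqrt(dt)) = 1.119165; d = 1/u = 0.893523
p = (exp((r-q)*dt) - d) / (u - d) = 0.475209
Discount per step: exp(-r*dt) = 0.993273
Stock lattice S(k, i) with i counting down-moves:
  k=0: S(0,0) = 1.0200
  k=1: S(1,0) = 1.1415; S(1,1) = 0.9114
  k=2: S(2,0) = 1.2776; S(2,1) = 1.0200; S(2,2) = 0.8144
  k=3: S(3,0) = 1.4298; S(3,1) = 1.1415; S(3,2) = 0.9114; S(3,3) = 0.7276
  k=4: S(4,0) = 1.6002; S(4,1) = 1.2776; S(4,2) = 1.0200; S(4,3) = 0.8144; S(4,4) = 0.6502
Terminal payoffs V(N, i) = max(K - S_T, 0):
  V(4,0) = 0.000000; V(4,1) = 0.000000; V(4,2) = 0.000000; V(4,3) = 0.095649; V(4,4) = 0.259836
Backward induction: V(k, i) = exp(-r*dt) * [p * V(k+1, i) + (1-p) * V(k+1, i+1)].
  V(3,0) = exp(-r*dt) * [p*0.000000 + (1-p)*0.000000] = 0.000000
  V(3,1) = exp(-r*dt) * [p*0.000000 + (1-p)*0.000000] = 0.000000
  V(3,2) = exp(-r*dt) * [p*0.000000 + (1-p)*0.095649] = 0.049858
  V(3,3) = exp(-r*dt) * [p*0.095649 + (1-p)*0.259836] = 0.180590
  V(2,0) = exp(-r*dt) * [p*0.000000 + (1-p)*0.000000] = 0.000000
  V(2,1) = exp(-r*dt) * [p*0.000000 + (1-p)*0.049858] = 0.025989
  V(2,2) = exp(-r*dt) * [p*0.049858 + (1-p)*0.180590] = 0.117668
  V(1,0) = exp(-r*dt) * [p*0.000000 + (1-p)*0.025989] = 0.013547
  V(1,1) = exp(-r*dt) * [p*0.025989 + (1-p)*0.117668] = 0.073603
  V(0,0) = exp(-r*dt) * [p*0.013547 + (1-p)*0.073603] = 0.044761


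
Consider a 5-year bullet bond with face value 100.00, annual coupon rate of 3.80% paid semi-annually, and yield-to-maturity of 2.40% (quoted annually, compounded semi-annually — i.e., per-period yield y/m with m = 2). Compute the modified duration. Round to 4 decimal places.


Answer: Modified duration = 4.5611

Derivation:
Coupon per period c = face * coupon_rate / m = 1.900000
Periods per year m = 2; per-period yield y/m = 0.012000
Number of cashflows N = 10
Cashflows (t years, CF_t, discount factor 1/(1+y/m)^(m*t), PV):
  t = 0.5000: CF_t = 1.900000, DF = 0.988142, PV = 1.877470
  t = 1.0000: CF_t = 1.900000, DF = 0.976425, PV = 1.855208
  t = 1.5000: CF_t = 1.900000, DF = 0.964847, PV = 1.833209
  t = 2.0000: CF_t = 1.900000, DF = 0.953406, PV = 1.811472
  t = 2.5000: CF_t = 1.900000, DF = 0.942101, PV = 1.789992
  t = 3.0000: CF_t = 1.900000, DF = 0.930930, PV = 1.768767
  t = 3.5000: CF_t = 1.900000, DF = 0.919891, PV = 1.747793
  t = 4.0000: CF_t = 1.900000, DF = 0.908983, PV = 1.727068
  t = 4.5000: CF_t = 1.900000, DF = 0.898205, PV = 1.706589
  t = 5.0000: CF_t = 101.900000, DF = 0.887554, PV = 90.441771
Price P = sum_t PV_t = 106.559339
First compute Macaulay numerator sum_t t * PV_t:
  t * PV_t at t = 0.5000: 0.938735
  t * PV_t at t = 1.0000: 1.855208
  t * PV_t at t = 1.5000: 2.749814
  t * PV_t at t = 2.0000: 3.622943
  t * PV_t at t = 2.5000: 4.474979
  t * PV_t at t = 3.0000: 5.306300
  t * PV_t at t = 3.5000: 6.117276
  t * PV_t at t = 4.0000: 6.908273
  t * PV_t at t = 4.5000: 7.679651
  t * PV_t at t = 5.0000: 452.208856
Macaulay duration D = 491.862036 / 106.559339 = 4.615851
Modified duration = D / (1 + y/m) = 4.615851 / (1 + 0.012000) = 4.561118


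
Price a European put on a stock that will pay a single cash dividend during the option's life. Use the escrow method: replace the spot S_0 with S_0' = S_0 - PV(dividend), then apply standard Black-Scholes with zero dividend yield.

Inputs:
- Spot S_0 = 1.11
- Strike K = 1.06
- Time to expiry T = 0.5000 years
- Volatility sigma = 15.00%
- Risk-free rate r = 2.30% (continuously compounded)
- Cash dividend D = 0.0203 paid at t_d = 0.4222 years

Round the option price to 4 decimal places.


PV(D) = D * exp(-r * t_d) = 0.0203 * 0.99033640 = 0.02010383
S_0' = S_0 - PV(D) = 1.1100 - 0.02010383 = 1.08989617
d1 = (ln(S_0'/K) + (r + sigma^2/2)*T) / (sigma*sqrt(T)) = 0.42368450
d2 = d1 - sigma*sqrt(T) = 0.31761849
exp(-rT) = 0.98856587
N(-d1) = 0.33589796; N(-d2) = 0.37538718
P = K * exp(-rT) * N(-d2) - S_0' * N(-d1) = 1.0600 * 0.98856587 * 0.37538718 - 1.08989617 * 0.33589796 = 0.0273

Answer: Price = 0.0273


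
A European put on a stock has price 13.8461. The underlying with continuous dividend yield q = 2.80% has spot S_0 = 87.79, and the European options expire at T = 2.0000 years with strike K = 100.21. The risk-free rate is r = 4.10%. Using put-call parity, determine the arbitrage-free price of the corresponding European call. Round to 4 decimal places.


Put-call parity: C - P = S_0 * exp(-qT) - K * exp(-rT).
S_0 * exp(-qT) = 87.7900 * 0.94553914 = 83.00888074
K * exp(-rT) = 100.2100 * 0.92127196 = 92.32066298
C = P + S*exp(-qT) - K*exp(-rT)
C = 13.8461 + 83.00888074 - 92.32066298 = 4.5343

Answer: Call price = 4.5343


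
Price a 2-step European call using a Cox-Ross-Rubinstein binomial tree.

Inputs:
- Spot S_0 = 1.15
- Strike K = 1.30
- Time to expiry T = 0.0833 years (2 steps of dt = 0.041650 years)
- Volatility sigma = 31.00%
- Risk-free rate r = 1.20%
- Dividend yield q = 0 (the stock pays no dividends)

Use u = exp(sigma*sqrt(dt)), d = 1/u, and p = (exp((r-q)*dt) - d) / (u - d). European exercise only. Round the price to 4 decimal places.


dt = T/N = 0.041650
u = exp(sigma*sqrt(dt)) = 1.065310; d = 1/u = 0.938694
p = (exp((r-q)*dt) - d) / (u - d) = 0.488137
Discount per step: exp(-r*dt) = 0.999500
Stock lattice S(k, i) with i counting down-moves:
  k=0: S(0,0) = 1.1500
  k=1: S(1,0) = 1.2251; S(1,1) = 1.0795
  k=2: S(2,0) = 1.3051; S(2,1) = 1.1500; S(2,2) = 1.0133
Terminal payoffs V(N, i) = max(S_T - K, 0):
  V(2,0) = 0.005118; V(2,1) = 0.000000; V(2,2) = 0.000000
Backward induction: V(k, i) = exp(-r*dt) * [p * V(k+1, i) + (1-p) * V(k+1, i+1)].
  V(1,0) = exp(-r*dt) * [p*0.005118 + (1-p)*0.000000] = 0.002497
  V(1,1) = exp(-r*dt) * [p*0.000000 + (1-p)*0.000000] = 0.000000
  V(0,0) = exp(-r*dt) * [p*0.002497 + (1-p)*0.000000] = 0.001218

Answer: Price = V(0,0) = 0.0012


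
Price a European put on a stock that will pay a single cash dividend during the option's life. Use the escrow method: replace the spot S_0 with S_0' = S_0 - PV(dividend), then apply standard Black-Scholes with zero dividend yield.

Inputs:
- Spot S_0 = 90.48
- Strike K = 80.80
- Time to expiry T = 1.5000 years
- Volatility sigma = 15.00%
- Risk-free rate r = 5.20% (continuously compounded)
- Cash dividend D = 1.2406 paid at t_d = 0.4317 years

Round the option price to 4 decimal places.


Answer: Price = 1.3272

Derivation:
PV(D) = D * exp(-r * t_d) = 1.2406 * 0.97780169 = 1.21306078
S_0' = S_0 - PV(D) = 90.4800 - 1.21306078 = 89.26693922
d1 = (ln(S_0'/K) + (r + sigma^2/2)*T) / (sigma*sqrt(T)) = 1.05888302
d2 = d1 - sigma*sqrt(T) = 0.87517129
exp(-rT) = 0.92496443
N(-d1) = 0.14482653; N(-d2) = 0.19074036
P = K * exp(-rT) * N(-d2) - S_0' * N(-d1) = 80.8000 * 0.92496443 * 0.19074036 - 89.26693922 * 0.14482653 = 1.3272


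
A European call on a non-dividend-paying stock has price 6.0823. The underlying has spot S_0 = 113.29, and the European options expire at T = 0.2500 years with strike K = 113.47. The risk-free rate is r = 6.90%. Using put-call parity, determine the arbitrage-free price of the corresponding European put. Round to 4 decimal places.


Put-call parity: C - P = S_0 * exp(-qT) - K * exp(-rT).
S_0 * exp(-qT) = 113.2900 * 1.00000000 = 113.29000000
K * exp(-rT) = 113.4700 * 0.98289793 = 111.52942805
P = C - S*exp(-qT) + K*exp(-rT)
P = 6.0823 - 113.29000000 + 111.52942805 = 4.3217

Answer: Put price = 4.3217
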